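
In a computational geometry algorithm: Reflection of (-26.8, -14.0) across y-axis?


Reflection over y-axis: (x,y) -> (-x,y)
(-26.8, -14) -> (26.8, -14)

(26.8, -14)


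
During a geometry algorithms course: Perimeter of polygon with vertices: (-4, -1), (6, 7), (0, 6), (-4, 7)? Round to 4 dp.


Sides: (-4, -1)->(6, 7): sqrt(164) = 12.806248, (6, 7)->(0, 6): sqrt(37) = 6.082763, (0, 6)->(-4, 7): sqrt(17) = 4.123106, (-4, 7)->(-4, -1): sqrt(64) = 8
Sum = 31.012117
Perimeter = 31.0121

31.0121


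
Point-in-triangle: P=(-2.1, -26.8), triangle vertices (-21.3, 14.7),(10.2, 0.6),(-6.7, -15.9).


Cross products: AB x AP = -1036.53, BC x BP = 260.11, CA x CP = 18.38
All same sign? no

No, outside


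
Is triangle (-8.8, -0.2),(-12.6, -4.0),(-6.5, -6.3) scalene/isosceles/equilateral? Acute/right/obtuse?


Side lengths squared: AB^2=28.88, BC^2=42.5, CA^2=42.5
Sorted: [28.88, 42.5, 42.5]
By sides: Isosceles, By angles: Acute

Isosceles, Acute


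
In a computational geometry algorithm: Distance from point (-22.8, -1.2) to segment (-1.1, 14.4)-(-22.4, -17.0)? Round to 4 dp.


Project P onto AB: t = 0.6613 (clamped to [0,1])
Closest point on segment: (-15.1858, -6.365)
Distance: 9.2007

9.2007


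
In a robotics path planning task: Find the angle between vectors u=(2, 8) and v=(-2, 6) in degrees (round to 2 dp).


u.v = 44, |u| = sqrt(68) = 8.2462, |v| = sqrt(40) = 6.3246
cos(theta) = u.v/(|u||v|) = 44/sqrt(2720) = 0.843661
theta = acos(0.843661) = 32.47 degrees

32.47 degrees


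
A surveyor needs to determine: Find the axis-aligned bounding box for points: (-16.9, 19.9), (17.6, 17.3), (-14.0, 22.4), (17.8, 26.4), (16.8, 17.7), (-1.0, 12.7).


x range: [-16.9, 17.8]
y range: [12.7, 26.4]
Bounding box: (-16.9,12.7) to (17.8,26.4)

(-16.9,12.7) to (17.8,26.4)


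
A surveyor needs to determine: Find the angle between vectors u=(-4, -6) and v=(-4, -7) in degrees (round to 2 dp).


u.v = 58, |u| = sqrt(52) = 7.2111, |v| = sqrt(65) = 8.0623
cos(theta) = u.v/(|u||v|) = 58/sqrt(3380) = 0.99763
theta = acos(0.99763) = 3.95 degrees

3.95 degrees


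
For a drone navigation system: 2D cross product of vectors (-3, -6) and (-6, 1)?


u x v = u_x*v_y - u_y*v_x = (-3)*1 - (-6)*(-6)
= (-3) - 36 = -39

-39


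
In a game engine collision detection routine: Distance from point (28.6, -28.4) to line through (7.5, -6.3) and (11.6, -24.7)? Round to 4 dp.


|cross product| = 297.63
|line direction| = sqrt(355.37) = 18.8513
Distance = 297.63/sqrt(355.37) = 15.7883

15.7883


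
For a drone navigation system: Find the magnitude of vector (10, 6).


|u| = sqrt(10^2 + 6^2) = sqrt(136) = 11.6619

11.6619


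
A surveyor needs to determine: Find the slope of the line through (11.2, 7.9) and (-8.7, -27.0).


slope = (y2-y1)/(x2-x1) = ((-27)-7.9)/((-8.7)-11.2) = (-34.9)/(-19.9) = 1.7538

1.7538


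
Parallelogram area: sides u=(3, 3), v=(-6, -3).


|u x v| = |3*(-3) - 3*(-6)|
= |(-9) - (-18)| = 9

9


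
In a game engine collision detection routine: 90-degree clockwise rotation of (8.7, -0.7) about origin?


90° CW: (x,y) -> (y, -x)
(8.7,-0.7) -> (-0.7, -8.7)

(-0.7, -8.7)


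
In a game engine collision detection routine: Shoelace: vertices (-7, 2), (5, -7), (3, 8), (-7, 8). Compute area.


Shoelace sum: ((-7)*(-7) - 5*2) + (5*8 - 3*(-7)) + (3*8 - (-7)*8) + ((-7)*2 - (-7)*8)
= 222
Area = |222|/2 = 111

111


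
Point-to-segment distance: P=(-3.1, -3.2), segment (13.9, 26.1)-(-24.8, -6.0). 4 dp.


Project P onto AB: t = 0.6323 (clamped to [0,1])
Closest point on segment: (-10.5687, 5.8043)
Distance: 11.6986

11.6986


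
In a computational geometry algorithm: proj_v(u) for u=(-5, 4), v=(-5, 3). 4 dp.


u.v = 37, |v| = sqrt(34) = 5.831
Scalar projection = u.v / |v| = 37 / sqrt(34) = 6.3454

6.3454


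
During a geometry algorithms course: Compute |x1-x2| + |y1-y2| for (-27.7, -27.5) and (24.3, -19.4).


|(-27.7)-24.3| + |(-27.5)-(-19.4)| = 52 + 8.1 = 60.1

60.1


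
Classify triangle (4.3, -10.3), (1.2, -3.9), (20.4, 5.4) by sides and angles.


Side lengths squared: AB^2=50.57, BC^2=455.13, CA^2=505.7
Sorted: [50.57, 455.13, 505.7]
By sides: Scalene, By angles: Right

Scalene, Right


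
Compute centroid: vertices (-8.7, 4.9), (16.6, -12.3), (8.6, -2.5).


Centroid = ((x_A+x_B+x_C)/3, (y_A+y_B+y_C)/3)
= (((-8.7)+16.6+8.6)/3, (4.9+(-12.3)+(-2.5))/3)
= (5.5, -3.3)

(5.5, -3.3)


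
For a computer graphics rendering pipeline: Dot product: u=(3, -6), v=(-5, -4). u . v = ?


u . v = u_x*v_x + u_y*v_y = 3*(-5) + (-6)*(-4)
= (-15) + 24 = 9

9


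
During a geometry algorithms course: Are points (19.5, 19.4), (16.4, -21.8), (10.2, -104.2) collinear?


Cross product: (16.4-19.5)*((-104.2)-19.4) - ((-21.8)-19.4)*(10.2-19.5)
= 0

Yes, collinear


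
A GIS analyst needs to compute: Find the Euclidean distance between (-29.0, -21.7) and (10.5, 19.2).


dx=39.5, dy=40.9
d^2 = 39.5^2 + 40.9^2 = 3233.06
d = sqrt(3233.06) = 56.86

56.86


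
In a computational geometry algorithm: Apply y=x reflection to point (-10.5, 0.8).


Reflection over y=x: (x,y) -> (y,x)
(-10.5, 0.8) -> (0.8, -10.5)

(0.8, -10.5)


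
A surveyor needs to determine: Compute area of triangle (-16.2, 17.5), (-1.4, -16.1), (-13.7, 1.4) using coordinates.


Area = |x_A(y_B-y_C) + x_B(y_C-y_A) + x_C(y_A-y_B)|/2
= |283.5 + 22.54 + (-460.32)|/2
= 154.28/2 = 77.14

77.14


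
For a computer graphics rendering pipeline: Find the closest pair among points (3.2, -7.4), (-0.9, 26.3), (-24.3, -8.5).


d(P0,P1) = 33.9485, d(P0,P2) = 27.522, d(P1,P2) = 41.9357
Closest: P0 and P2

Closest pair: (3.2, -7.4) and (-24.3, -8.5), distance = 27.522


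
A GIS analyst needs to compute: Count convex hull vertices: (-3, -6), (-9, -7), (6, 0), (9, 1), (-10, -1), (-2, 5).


Convex hull vertices (CCW): (-10, -1), (-9, -7), (-3, -6), (9, 1), (-2, 5)
Count = 5

5


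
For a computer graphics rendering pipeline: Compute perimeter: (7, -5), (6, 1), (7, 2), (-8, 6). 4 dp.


Sides: (7, -5)->(6, 1): sqrt(37) = 6.082763, (6, 1)->(7, 2): sqrt(2) = 1.414214, (7, 2)->(-8, 6): sqrt(241) = 15.524175, (-8, 6)->(7, -5): sqrt(346) = 18.601075
Sum = 41.622227
Perimeter = 41.6222

41.6222


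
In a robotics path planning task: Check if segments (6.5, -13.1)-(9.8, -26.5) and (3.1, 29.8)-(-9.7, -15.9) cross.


Cross products: d1=704.5, d2=1026.83, d3=96.01, d4=-226.32
d1*d2 < 0 and d3*d4 < 0? no

No, they don't intersect


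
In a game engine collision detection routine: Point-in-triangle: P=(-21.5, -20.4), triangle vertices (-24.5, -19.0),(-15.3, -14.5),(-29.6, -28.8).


Cross products: AB x AP = -26.38, BC x BP = -4.29, CA x CP = -36.54
All same sign? yes

Yes, inside


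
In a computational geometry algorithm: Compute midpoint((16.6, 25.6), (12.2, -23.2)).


M = ((16.6+12.2)/2, (25.6+(-23.2))/2)
= (14.4, 1.2)

(14.4, 1.2)


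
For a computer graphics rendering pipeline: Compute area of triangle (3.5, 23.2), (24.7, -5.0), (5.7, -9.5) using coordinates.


Area = |x_A(y_B-y_C) + x_B(y_C-y_A) + x_C(y_A-y_B)|/2
= |15.75 + (-807.69) + 160.74|/2
= 631.2/2 = 315.6

315.6


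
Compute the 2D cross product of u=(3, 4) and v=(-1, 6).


u x v = u_x*v_y - u_y*v_x = 3*6 - 4*(-1)
= 18 - (-4) = 22

22


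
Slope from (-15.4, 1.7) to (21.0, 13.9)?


slope = (y2-y1)/(x2-x1) = (13.9-1.7)/(21-(-15.4)) = 12.2/36.4 = 0.3352

0.3352


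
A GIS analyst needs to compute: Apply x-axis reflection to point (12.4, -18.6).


Reflection over x-axis: (x,y) -> (x,-y)
(12.4, -18.6) -> (12.4, 18.6)

(12.4, 18.6)


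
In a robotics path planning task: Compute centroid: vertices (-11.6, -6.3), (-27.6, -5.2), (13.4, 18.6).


Centroid = ((x_A+x_B+x_C)/3, (y_A+y_B+y_C)/3)
= (((-11.6)+(-27.6)+13.4)/3, ((-6.3)+(-5.2)+18.6)/3)
= (-8.6, 2.3667)

(-8.6, 2.3667)


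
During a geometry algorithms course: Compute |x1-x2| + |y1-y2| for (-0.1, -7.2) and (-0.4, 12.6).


|(-0.1)-(-0.4)| + |(-7.2)-12.6| = 0.3 + 19.8 = 20.1

20.1


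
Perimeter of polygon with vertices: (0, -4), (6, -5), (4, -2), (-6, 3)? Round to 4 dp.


Sides: (0, -4)->(6, -5): sqrt(37) = 6.082763, (6, -5)->(4, -2): sqrt(13) = 3.605551, (4, -2)->(-6, 3): sqrt(125) = 11.18034, (-6, 3)->(0, -4): sqrt(85) = 9.219544
Sum = 30.088198
Perimeter = 30.0882

30.0882


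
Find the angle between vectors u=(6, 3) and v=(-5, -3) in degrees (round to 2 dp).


u.v = -39, |u| = sqrt(45) = 6.7082, |v| = sqrt(34) = 5.831
cos(theta) = u.v/(|u||v|) = -39/sqrt(1530) = -0.997054
theta = acos(-0.997054) = 175.6 degrees

175.6 degrees


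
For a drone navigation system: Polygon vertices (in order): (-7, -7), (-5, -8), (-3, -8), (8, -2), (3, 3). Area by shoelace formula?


Shoelace sum: ((-7)*(-8) - (-5)*(-7)) + ((-5)*(-8) - (-3)*(-8)) + ((-3)*(-2) - 8*(-8)) + (8*3 - 3*(-2)) + (3*(-7) - (-7)*3)
= 137
Area = |137|/2 = 68.5

68.5


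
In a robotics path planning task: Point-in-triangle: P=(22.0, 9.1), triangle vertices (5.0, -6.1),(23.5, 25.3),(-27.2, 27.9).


Cross products: AB x AP = -252.6, BC x BP = 825.24, CA x CP = 1067.44
All same sign? no

No, outside


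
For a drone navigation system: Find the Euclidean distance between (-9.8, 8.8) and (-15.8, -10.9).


dx=-6, dy=-19.7
d^2 = (-6)^2 + (-19.7)^2 = 424.09
d = sqrt(424.09) = 20.5934

20.5934


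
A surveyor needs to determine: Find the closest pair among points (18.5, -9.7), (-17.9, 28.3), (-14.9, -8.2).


d(P0,P1) = 52.6209, d(P0,P2) = 33.4337, d(P1,P2) = 36.6231
Closest: P0 and P2

Closest pair: (18.5, -9.7) and (-14.9, -8.2), distance = 33.4337


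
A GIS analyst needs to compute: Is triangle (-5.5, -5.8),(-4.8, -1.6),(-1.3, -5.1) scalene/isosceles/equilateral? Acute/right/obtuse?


Side lengths squared: AB^2=18.13, BC^2=24.5, CA^2=18.13
Sorted: [18.13, 18.13, 24.5]
By sides: Isosceles, By angles: Acute

Isosceles, Acute


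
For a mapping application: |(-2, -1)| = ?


|u| = sqrt((-2)^2 + (-1)^2) = sqrt(5) = 2.2361

2.2361


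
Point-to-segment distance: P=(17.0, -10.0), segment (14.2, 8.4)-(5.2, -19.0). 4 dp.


Project P onto AB: t = 0.5758 (clamped to [0,1])
Closest point on segment: (9.0174, -7.378)
Distance: 8.4021

8.4021


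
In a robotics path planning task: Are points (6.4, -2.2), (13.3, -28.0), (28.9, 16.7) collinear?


Cross product: (13.3-6.4)*(16.7-(-2.2)) - ((-28)-(-2.2))*(28.9-6.4)
= 710.91

No, not collinear


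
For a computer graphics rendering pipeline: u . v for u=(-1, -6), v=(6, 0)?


u . v = u_x*v_x + u_y*v_y = (-1)*6 + (-6)*0
= (-6) + 0 = -6

-6


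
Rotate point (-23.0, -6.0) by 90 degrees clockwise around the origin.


90° CW: (x,y) -> (y, -x)
(-23,-6) -> (-6, 23)

(-6, 23)


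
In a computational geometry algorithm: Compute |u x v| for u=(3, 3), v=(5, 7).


|u x v| = |3*7 - 3*5|
= |21 - 15| = 6

6


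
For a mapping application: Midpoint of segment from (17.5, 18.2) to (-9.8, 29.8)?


M = ((17.5+(-9.8))/2, (18.2+29.8)/2)
= (3.85, 24)

(3.85, 24)


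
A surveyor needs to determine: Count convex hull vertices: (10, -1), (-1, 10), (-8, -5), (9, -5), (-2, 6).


Convex hull vertices (CCW): (-8, -5), (9, -5), (10, -1), (-1, 10)
Count = 4

4


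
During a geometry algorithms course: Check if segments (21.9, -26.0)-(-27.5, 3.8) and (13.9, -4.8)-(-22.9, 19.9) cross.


Cross products: d1=582.56, d2=706.1, d3=-808.88, d4=-932.42
d1*d2 < 0 and d3*d4 < 0? no

No, they don't intersect


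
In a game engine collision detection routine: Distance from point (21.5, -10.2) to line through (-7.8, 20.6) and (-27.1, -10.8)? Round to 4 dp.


|cross product| = 1514.46
|line direction| = sqrt(1358.45) = 36.8572
Distance = 1514.46/sqrt(1358.45) = 41.09

41.09


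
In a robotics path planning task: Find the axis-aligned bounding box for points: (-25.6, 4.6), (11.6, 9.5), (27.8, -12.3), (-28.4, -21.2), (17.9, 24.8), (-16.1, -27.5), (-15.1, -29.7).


x range: [-28.4, 27.8]
y range: [-29.7, 24.8]
Bounding box: (-28.4,-29.7) to (27.8,24.8)

(-28.4,-29.7) to (27.8,24.8)


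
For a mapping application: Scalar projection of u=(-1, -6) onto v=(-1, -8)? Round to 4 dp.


u.v = 49, |v| = sqrt(65) = 8.0623
Scalar projection = u.v / |v| = 49 / sqrt(65) = 6.0777

6.0777


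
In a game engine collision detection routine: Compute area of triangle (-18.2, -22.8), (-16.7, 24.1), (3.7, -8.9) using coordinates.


Area = |x_A(y_B-y_C) + x_B(y_C-y_A) + x_C(y_A-y_B)|/2
= |(-600.6) + (-232.13) + (-173.53)|/2
= 1006.26/2 = 503.13

503.13


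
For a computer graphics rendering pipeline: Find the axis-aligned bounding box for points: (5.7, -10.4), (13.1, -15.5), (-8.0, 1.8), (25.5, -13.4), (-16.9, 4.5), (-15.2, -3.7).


x range: [-16.9, 25.5]
y range: [-15.5, 4.5]
Bounding box: (-16.9,-15.5) to (25.5,4.5)

(-16.9,-15.5) to (25.5,4.5)


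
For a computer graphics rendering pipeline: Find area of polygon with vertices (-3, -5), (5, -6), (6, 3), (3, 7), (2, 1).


Shoelace sum: ((-3)*(-6) - 5*(-5)) + (5*3 - 6*(-6)) + (6*7 - 3*3) + (3*1 - 2*7) + (2*(-5) - (-3)*1)
= 109
Area = |109|/2 = 54.5

54.5


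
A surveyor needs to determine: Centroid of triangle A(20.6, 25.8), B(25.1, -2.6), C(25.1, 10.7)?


Centroid = ((x_A+x_B+x_C)/3, (y_A+y_B+y_C)/3)
= ((20.6+25.1+25.1)/3, (25.8+(-2.6)+10.7)/3)
= (23.6, 11.3)

(23.6, 11.3)


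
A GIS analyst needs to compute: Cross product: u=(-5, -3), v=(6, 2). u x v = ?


u x v = u_x*v_y - u_y*v_x = (-5)*2 - (-3)*6
= (-10) - (-18) = 8

8


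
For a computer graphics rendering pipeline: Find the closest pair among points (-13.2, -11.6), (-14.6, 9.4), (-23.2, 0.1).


d(P0,P1) = 21.0466, d(P0,P2) = 15.3912, d(P1,P2) = 12.6669
Closest: P1 and P2

Closest pair: (-14.6, 9.4) and (-23.2, 0.1), distance = 12.6669


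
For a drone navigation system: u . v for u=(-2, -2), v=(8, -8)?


u . v = u_x*v_x + u_y*v_y = (-2)*8 + (-2)*(-8)
= (-16) + 16 = 0

0


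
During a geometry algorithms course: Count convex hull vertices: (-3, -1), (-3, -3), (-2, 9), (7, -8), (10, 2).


Convex hull vertices (CCW): (-3, -3), (7, -8), (10, 2), (-2, 9), (-3, -1)
Count = 5

5


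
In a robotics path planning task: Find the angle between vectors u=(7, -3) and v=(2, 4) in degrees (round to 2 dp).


u.v = 2, |u| = sqrt(58) = 7.6158, |v| = sqrt(20) = 4.4721
cos(theta) = u.v/(|u||v|) = 2/sqrt(1160) = 0.058722
theta = acos(0.058722) = 86.63 degrees

86.63 degrees


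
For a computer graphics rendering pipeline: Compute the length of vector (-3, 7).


|u| = sqrt((-3)^2 + 7^2) = sqrt(58) = 7.6158

7.6158


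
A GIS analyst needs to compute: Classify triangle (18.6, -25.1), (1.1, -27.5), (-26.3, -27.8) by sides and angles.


Side lengths squared: AB^2=312.01, BC^2=750.85, CA^2=2023.3
Sorted: [312.01, 750.85, 2023.3]
By sides: Scalene, By angles: Obtuse

Scalene, Obtuse


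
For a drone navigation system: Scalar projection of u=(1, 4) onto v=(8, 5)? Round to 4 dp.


u.v = 28, |v| = sqrt(89) = 9.434
Scalar projection = u.v / |v| = 28 / sqrt(89) = 2.968

2.968


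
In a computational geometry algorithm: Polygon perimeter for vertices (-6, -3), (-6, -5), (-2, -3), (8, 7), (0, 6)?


Sides: (-6, -3)->(-6, -5): sqrt(4) = 2, (-6, -5)->(-2, -3): sqrt(20) = 4.472136, (-2, -3)->(8, 7): sqrt(200) = 14.142136, (8, 7)->(0, 6): sqrt(65) = 8.062258, (0, 6)->(-6, -3): sqrt(117) = 10.816654
Sum = 39.493184
Perimeter = 39.4932

39.4932


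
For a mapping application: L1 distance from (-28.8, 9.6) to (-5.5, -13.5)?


|(-28.8)-(-5.5)| + |9.6-(-13.5)| = 23.3 + 23.1 = 46.4

46.4


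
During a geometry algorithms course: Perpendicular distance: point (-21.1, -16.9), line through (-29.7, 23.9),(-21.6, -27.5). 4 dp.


|cross product| = 111.56
|line direction| = sqrt(2707.57) = 52.0343
Distance = 111.56/sqrt(2707.57) = 2.144

2.144


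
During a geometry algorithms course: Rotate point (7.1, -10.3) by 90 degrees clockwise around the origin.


90° CW: (x,y) -> (y, -x)
(7.1,-10.3) -> (-10.3, -7.1)

(-10.3, -7.1)


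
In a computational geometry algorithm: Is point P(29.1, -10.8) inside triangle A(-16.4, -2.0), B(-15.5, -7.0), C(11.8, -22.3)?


Cross products: AB x AP = 219.58, BC x BP = 578.64, CA x CP = -675.49
All same sign? no

No, outside


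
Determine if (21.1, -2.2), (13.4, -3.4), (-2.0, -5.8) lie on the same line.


Cross product: (13.4-21.1)*((-5.8)-(-2.2)) - ((-3.4)-(-2.2))*((-2)-21.1)
= 0

Yes, collinear


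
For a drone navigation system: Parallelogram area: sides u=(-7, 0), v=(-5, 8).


|u x v| = |(-7)*8 - 0*(-5)|
= |(-56) - 0| = 56

56


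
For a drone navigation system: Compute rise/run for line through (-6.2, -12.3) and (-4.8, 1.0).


slope = (y2-y1)/(x2-x1) = (1-(-12.3))/((-4.8)-(-6.2)) = 13.3/1.4 = 9.5

9.5


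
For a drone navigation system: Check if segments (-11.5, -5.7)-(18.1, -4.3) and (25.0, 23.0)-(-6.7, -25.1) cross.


Cross products: d1=-845.86, d2=533.52, d3=798.42, d4=-580.96
d1*d2 < 0 and d3*d4 < 0? yes

Yes, they intersect


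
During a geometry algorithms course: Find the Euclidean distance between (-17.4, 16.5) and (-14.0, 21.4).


dx=3.4, dy=4.9
d^2 = 3.4^2 + 4.9^2 = 35.57
d = sqrt(35.57) = 5.9641

5.9641


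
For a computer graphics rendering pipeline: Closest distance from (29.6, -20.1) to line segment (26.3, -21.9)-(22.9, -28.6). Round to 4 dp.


Project P onto AB: t = 0 (clamped to [0,1])
Closest point on segment: (26.3, -21.9)
Distance: 3.759

3.759


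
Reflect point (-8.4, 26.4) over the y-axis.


Reflection over y-axis: (x,y) -> (-x,y)
(-8.4, 26.4) -> (8.4, 26.4)

(8.4, 26.4)


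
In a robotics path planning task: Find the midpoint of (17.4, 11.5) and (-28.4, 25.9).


M = ((17.4+(-28.4))/2, (11.5+25.9)/2)
= (-5.5, 18.7)

(-5.5, 18.7)


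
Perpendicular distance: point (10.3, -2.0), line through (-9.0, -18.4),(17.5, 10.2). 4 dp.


|cross product| = 117.38
|line direction| = sqrt(1520.21) = 38.9899
Distance = 117.38/sqrt(1520.21) = 3.0105

3.0105


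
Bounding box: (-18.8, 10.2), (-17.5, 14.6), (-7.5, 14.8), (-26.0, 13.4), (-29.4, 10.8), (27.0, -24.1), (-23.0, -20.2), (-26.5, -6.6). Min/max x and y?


x range: [-29.4, 27]
y range: [-24.1, 14.8]
Bounding box: (-29.4,-24.1) to (27,14.8)

(-29.4,-24.1) to (27,14.8)


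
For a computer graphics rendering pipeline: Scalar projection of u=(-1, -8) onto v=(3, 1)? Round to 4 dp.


u.v = -11, |v| = sqrt(10) = 3.1623
Scalar projection = u.v / |v| = -11 / sqrt(10) = -3.4785

-3.4785


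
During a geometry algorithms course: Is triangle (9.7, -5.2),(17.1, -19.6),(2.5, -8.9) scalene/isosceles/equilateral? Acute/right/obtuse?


Side lengths squared: AB^2=262.12, BC^2=327.65, CA^2=65.53
Sorted: [65.53, 262.12, 327.65]
By sides: Scalene, By angles: Right

Scalene, Right


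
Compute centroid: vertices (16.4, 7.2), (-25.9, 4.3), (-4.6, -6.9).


Centroid = ((x_A+x_B+x_C)/3, (y_A+y_B+y_C)/3)
= ((16.4+(-25.9)+(-4.6))/3, (7.2+4.3+(-6.9))/3)
= (-4.7, 1.5333)

(-4.7, 1.5333)


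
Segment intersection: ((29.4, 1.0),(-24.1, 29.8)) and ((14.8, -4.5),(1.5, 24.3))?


Cross products: d1=-493.63, d2=664.13, d3=714.73, d4=-443.03
d1*d2 < 0 and d3*d4 < 0? yes

Yes, they intersect


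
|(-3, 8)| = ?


|u| = sqrt((-3)^2 + 8^2) = sqrt(73) = 8.544

8.544


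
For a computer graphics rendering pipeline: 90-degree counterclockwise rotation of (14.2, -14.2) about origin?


90° CCW: (x,y) -> (-y, x)
(14.2,-14.2) -> (14.2, 14.2)

(14.2, 14.2)


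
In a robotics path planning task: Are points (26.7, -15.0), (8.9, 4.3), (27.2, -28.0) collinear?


Cross product: (8.9-26.7)*((-28)-(-15)) - (4.3-(-15))*(27.2-26.7)
= 221.75

No, not collinear


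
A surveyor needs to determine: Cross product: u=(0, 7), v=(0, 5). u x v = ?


u x v = u_x*v_y - u_y*v_x = 0*5 - 7*0
= 0 - 0 = 0

0


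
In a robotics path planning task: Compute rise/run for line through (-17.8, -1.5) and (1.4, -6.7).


slope = (y2-y1)/(x2-x1) = ((-6.7)-(-1.5))/(1.4-(-17.8)) = (-5.2)/19.2 = -0.2708

-0.2708


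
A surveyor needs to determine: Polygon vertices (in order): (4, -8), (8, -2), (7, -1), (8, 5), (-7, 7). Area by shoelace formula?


Shoelace sum: (4*(-2) - 8*(-8)) + (8*(-1) - 7*(-2)) + (7*5 - 8*(-1)) + (8*7 - (-7)*5) + ((-7)*(-8) - 4*7)
= 224
Area = |224|/2 = 112

112


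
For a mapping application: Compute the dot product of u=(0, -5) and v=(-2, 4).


u . v = u_x*v_x + u_y*v_y = 0*(-2) + (-5)*4
= 0 + (-20) = -20

-20


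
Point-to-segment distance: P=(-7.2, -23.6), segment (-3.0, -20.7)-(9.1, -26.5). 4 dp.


Project P onto AB: t = 0 (clamped to [0,1])
Closest point on segment: (-3, -20.7)
Distance: 5.1039

5.1039


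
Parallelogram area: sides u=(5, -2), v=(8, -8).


|u x v| = |5*(-8) - (-2)*8|
= |(-40) - (-16)| = 24

24


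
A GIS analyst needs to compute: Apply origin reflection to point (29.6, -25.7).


Reflection over origin: (x,y) -> (-x,-y)
(29.6, -25.7) -> (-29.6, 25.7)

(-29.6, 25.7)


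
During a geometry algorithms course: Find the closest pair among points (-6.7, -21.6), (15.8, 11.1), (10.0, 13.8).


d(P0,P1) = 39.6931, d(P0,P2) = 39.1414, d(P1,P2) = 6.3977
Closest: P1 and P2

Closest pair: (15.8, 11.1) and (10.0, 13.8), distance = 6.3977


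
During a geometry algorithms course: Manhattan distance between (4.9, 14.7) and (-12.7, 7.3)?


|4.9-(-12.7)| + |14.7-7.3| = 17.6 + 7.4 = 25

25


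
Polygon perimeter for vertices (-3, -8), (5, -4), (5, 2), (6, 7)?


Sides: (-3, -8)->(5, -4): sqrt(80) = 8.944272, (5, -4)->(5, 2): sqrt(36) = 6, (5, 2)->(6, 7): sqrt(26) = 5.09902, (6, 7)->(-3, -8): sqrt(306) = 17.492856
Sum = 37.536148
Perimeter = 37.5361

37.5361


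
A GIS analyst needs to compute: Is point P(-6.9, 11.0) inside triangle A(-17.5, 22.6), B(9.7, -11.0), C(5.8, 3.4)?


Cross products: AB x AP = 40.64, BC x BP = 153.24, CA x CP = 66.76
All same sign? yes

Yes, inside


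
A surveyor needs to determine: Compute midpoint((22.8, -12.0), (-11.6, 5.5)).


M = ((22.8+(-11.6))/2, ((-12)+5.5)/2)
= (5.6, -3.25)

(5.6, -3.25)


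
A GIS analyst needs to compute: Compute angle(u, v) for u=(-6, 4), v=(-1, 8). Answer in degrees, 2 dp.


u.v = 38, |u| = sqrt(52) = 7.2111, |v| = sqrt(65) = 8.0623
cos(theta) = u.v/(|u||v|) = 38/sqrt(3380) = 0.65362
theta = acos(0.65362) = 49.18 degrees

49.18 degrees


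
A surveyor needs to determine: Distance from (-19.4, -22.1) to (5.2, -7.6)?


dx=24.6, dy=14.5
d^2 = 24.6^2 + 14.5^2 = 815.41
d = sqrt(815.41) = 28.5554

28.5554


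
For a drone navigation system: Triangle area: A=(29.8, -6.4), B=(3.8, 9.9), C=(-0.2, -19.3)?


Area = |x_A(y_B-y_C) + x_B(y_C-y_A) + x_C(y_A-y_B)|/2
= |870.16 + (-49.02) + 3.26|/2
= 824.4/2 = 412.2

412.2


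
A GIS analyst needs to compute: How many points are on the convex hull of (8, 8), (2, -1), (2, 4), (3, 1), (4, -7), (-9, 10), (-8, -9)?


Convex hull vertices (CCW): (-9, 10), (-8, -9), (4, -7), (8, 8)
Count = 4

4


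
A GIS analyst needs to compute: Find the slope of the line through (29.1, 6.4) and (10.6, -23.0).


slope = (y2-y1)/(x2-x1) = ((-23)-6.4)/(10.6-29.1) = (-29.4)/(-18.5) = 1.5892

1.5892


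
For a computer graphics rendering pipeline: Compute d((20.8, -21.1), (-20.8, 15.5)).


dx=-41.6, dy=36.6
d^2 = (-41.6)^2 + 36.6^2 = 3070.12
d = sqrt(3070.12) = 55.4087

55.4087


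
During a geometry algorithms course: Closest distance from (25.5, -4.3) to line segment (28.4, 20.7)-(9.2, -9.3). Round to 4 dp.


Project P onto AB: t = 0.6351 (clamped to [0,1])
Closest point on segment: (16.2066, 1.6478)
Distance: 11.0338

11.0338


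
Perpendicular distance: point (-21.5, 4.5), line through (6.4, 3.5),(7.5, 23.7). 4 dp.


|cross product| = 564.68
|line direction| = sqrt(409.25) = 20.2299
Distance = 564.68/sqrt(409.25) = 27.9131

27.9131


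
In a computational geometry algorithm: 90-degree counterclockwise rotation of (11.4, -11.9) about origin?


90° CCW: (x,y) -> (-y, x)
(11.4,-11.9) -> (11.9, 11.4)

(11.9, 11.4)


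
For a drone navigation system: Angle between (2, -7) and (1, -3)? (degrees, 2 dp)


u.v = 23, |u| = sqrt(53) = 7.2801, |v| = sqrt(10) = 3.1623
cos(theta) = u.v/(|u||v|) = 23/sqrt(530) = 0.999056
theta = acos(0.999056) = 2.49 degrees

2.49 degrees


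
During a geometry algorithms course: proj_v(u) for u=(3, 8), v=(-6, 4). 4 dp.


u.v = 14, |v| = sqrt(52) = 7.2111
Scalar projection = u.v / |v| = 14 / sqrt(52) = 1.9415

1.9415


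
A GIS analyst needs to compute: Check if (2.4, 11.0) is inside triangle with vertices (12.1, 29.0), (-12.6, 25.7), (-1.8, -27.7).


Cross products: AB x AP = 412.59, BC x BP = 642.24, CA x CP = 299.79
All same sign? yes

Yes, inside


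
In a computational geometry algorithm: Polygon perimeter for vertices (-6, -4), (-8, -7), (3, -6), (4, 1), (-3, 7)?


Sides: (-6, -4)->(-8, -7): sqrt(13) = 3.605551, (-8, -7)->(3, -6): sqrt(122) = 11.045361, (3, -6)->(4, 1): sqrt(50) = 7.071068, (4, 1)->(-3, 7): sqrt(85) = 9.219544, (-3, 7)->(-6, -4): sqrt(130) = 11.401754
Sum = 42.343278
Perimeter = 42.3433

42.3433


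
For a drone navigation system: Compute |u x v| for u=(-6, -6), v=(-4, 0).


|u x v| = |(-6)*0 - (-6)*(-4)|
= |0 - 24| = 24

24


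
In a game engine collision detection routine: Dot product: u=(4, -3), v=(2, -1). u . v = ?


u . v = u_x*v_x + u_y*v_y = 4*2 + (-3)*(-1)
= 8 + 3 = 11

11


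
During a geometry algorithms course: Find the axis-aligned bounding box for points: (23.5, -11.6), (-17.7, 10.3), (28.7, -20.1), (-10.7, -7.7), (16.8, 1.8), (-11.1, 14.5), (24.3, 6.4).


x range: [-17.7, 28.7]
y range: [-20.1, 14.5]
Bounding box: (-17.7,-20.1) to (28.7,14.5)

(-17.7,-20.1) to (28.7,14.5)


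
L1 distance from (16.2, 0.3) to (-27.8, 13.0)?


|16.2-(-27.8)| + |0.3-13| = 44 + 12.7 = 56.7

56.7


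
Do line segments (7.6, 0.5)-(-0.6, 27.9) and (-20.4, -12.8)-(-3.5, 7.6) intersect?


Cross products: d1=-346.43, d2=283.91, d3=876.26, d4=245.92
d1*d2 < 0 and d3*d4 < 0? no

No, they don't intersect


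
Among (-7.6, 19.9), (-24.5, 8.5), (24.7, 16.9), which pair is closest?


d(P0,P1) = 20.3855, d(P0,P2) = 32.439, d(P1,P2) = 49.9119
Closest: P0 and P1

Closest pair: (-7.6, 19.9) and (-24.5, 8.5), distance = 20.3855


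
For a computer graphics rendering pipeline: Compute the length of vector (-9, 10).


|u| = sqrt((-9)^2 + 10^2) = sqrt(181) = 13.4536

13.4536


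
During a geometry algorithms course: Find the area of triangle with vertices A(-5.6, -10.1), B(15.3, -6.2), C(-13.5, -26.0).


Area = |x_A(y_B-y_C) + x_B(y_C-y_A) + x_C(y_A-y_B)|/2
= |(-110.88) + (-243.27) + 52.65|/2
= 301.5/2 = 150.75

150.75


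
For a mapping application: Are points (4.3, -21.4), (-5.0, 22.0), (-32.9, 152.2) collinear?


Cross product: ((-5)-4.3)*(152.2-(-21.4)) - (22-(-21.4))*((-32.9)-4.3)
= 0

Yes, collinear


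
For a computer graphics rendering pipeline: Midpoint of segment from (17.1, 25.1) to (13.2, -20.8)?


M = ((17.1+13.2)/2, (25.1+(-20.8))/2)
= (15.15, 2.15)

(15.15, 2.15)


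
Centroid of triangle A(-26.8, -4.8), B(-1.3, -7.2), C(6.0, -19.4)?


Centroid = ((x_A+x_B+x_C)/3, (y_A+y_B+y_C)/3)
= (((-26.8)+(-1.3)+6)/3, ((-4.8)+(-7.2)+(-19.4))/3)
= (-7.3667, -10.4667)

(-7.3667, -10.4667)


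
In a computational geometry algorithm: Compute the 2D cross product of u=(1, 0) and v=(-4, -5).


u x v = u_x*v_y - u_y*v_x = 1*(-5) - 0*(-4)
= (-5) - 0 = -5

-5


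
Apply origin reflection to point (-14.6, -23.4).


Reflection over origin: (x,y) -> (-x,-y)
(-14.6, -23.4) -> (14.6, 23.4)

(14.6, 23.4)


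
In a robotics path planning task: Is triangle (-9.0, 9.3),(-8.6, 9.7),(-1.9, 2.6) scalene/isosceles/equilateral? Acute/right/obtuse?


Side lengths squared: AB^2=0.32, BC^2=95.3, CA^2=95.3
Sorted: [0.32, 95.3, 95.3]
By sides: Isosceles, By angles: Acute

Isosceles, Acute


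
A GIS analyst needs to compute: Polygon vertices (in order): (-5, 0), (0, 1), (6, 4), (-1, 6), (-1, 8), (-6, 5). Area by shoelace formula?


Shoelace sum: ((-5)*1 - 0*0) + (0*4 - 6*1) + (6*6 - (-1)*4) + ((-1)*8 - (-1)*6) + ((-1)*5 - (-6)*8) + ((-6)*0 - (-5)*5)
= 95
Area = |95|/2 = 47.5

47.5


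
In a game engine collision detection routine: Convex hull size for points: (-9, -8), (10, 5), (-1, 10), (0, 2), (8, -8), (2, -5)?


Convex hull vertices (CCW): (-9, -8), (8, -8), (10, 5), (-1, 10)
Count = 4

4


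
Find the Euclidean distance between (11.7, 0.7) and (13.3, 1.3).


dx=1.6, dy=0.6
d^2 = 1.6^2 + 0.6^2 = 2.92
d = sqrt(2.92) = 1.7088

1.7088


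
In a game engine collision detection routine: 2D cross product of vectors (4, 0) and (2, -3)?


u x v = u_x*v_y - u_y*v_x = 4*(-3) - 0*2
= (-12) - 0 = -12

-12


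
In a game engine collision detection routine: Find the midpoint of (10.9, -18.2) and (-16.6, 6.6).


M = ((10.9+(-16.6))/2, ((-18.2)+6.6)/2)
= (-2.85, -5.8)

(-2.85, -5.8)


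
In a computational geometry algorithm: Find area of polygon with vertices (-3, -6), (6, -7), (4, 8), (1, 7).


Shoelace sum: ((-3)*(-7) - 6*(-6)) + (6*8 - 4*(-7)) + (4*7 - 1*8) + (1*(-6) - (-3)*7)
= 168
Area = |168|/2 = 84

84


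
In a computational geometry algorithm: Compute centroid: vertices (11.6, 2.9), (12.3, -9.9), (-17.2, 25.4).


Centroid = ((x_A+x_B+x_C)/3, (y_A+y_B+y_C)/3)
= ((11.6+12.3+(-17.2))/3, (2.9+(-9.9)+25.4)/3)
= (2.2333, 6.1333)

(2.2333, 6.1333)


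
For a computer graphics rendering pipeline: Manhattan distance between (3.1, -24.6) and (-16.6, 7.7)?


|3.1-(-16.6)| + |(-24.6)-7.7| = 19.7 + 32.3 = 52

52


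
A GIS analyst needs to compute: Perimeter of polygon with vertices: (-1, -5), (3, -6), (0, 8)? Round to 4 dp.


Sides: (-1, -5)->(3, -6): sqrt(17) = 4.123106, (3, -6)->(0, 8): sqrt(205) = 14.317821, (0, 8)->(-1, -5): sqrt(170) = 13.038405
Sum = 31.479332
Perimeter = 31.4793

31.4793


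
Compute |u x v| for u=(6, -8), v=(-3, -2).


|u x v| = |6*(-2) - (-8)*(-3)|
= |(-12) - 24| = 36

36


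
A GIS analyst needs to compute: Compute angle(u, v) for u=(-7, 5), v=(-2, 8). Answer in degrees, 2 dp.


u.v = 54, |u| = sqrt(74) = 8.6023, |v| = sqrt(68) = 8.2462
cos(theta) = u.v/(|u||v|) = 54/sqrt(5032) = 0.761243
theta = acos(0.761243) = 40.43 degrees

40.43 degrees


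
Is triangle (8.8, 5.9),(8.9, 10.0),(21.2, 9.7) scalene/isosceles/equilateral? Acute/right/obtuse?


Side lengths squared: AB^2=16.82, BC^2=151.38, CA^2=168.2
Sorted: [16.82, 151.38, 168.2]
By sides: Scalene, By angles: Right

Scalene, Right


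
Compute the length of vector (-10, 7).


|u| = sqrt((-10)^2 + 7^2) = sqrt(149) = 12.2066

12.2066


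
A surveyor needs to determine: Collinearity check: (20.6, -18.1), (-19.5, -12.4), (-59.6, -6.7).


Cross product: ((-19.5)-20.6)*((-6.7)-(-18.1)) - ((-12.4)-(-18.1))*((-59.6)-20.6)
= 0

Yes, collinear


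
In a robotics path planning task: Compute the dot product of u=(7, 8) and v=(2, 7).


u . v = u_x*v_x + u_y*v_y = 7*2 + 8*7
= 14 + 56 = 70

70


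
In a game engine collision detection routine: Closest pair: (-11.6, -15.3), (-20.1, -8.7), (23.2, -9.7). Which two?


d(P0,P1) = 10.7615, d(P0,P2) = 35.2477, d(P1,P2) = 43.3115
Closest: P0 and P1

Closest pair: (-11.6, -15.3) and (-20.1, -8.7), distance = 10.7615


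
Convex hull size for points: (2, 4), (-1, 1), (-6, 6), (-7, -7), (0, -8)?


Convex hull vertices (CCW): (-7, -7), (0, -8), (2, 4), (-6, 6)
Count = 4

4


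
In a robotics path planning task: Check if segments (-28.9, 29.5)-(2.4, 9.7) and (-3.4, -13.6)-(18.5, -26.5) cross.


Cross products: d1=614.94, d2=585.09, d3=-844.13, d4=-814.28
d1*d2 < 0 and d3*d4 < 0? no

No, they don't intersect


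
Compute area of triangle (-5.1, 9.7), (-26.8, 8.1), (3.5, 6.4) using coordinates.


Area = |x_A(y_B-y_C) + x_B(y_C-y_A) + x_C(y_A-y_B)|/2
= |(-8.67) + 88.44 + 5.6|/2
= 85.37/2 = 42.685

42.685


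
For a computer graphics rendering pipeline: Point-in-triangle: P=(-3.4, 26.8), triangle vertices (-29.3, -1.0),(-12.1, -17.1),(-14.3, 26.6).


Cross products: AB x AP = 895.15, BC x BP = -476.77, CA x CP = 297.84
All same sign? no

No, outside


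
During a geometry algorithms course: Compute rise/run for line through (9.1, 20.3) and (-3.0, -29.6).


slope = (y2-y1)/(x2-x1) = ((-29.6)-20.3)/((-3)-9.1) = (-49.9)/(-12.1) = 4.124

4.124


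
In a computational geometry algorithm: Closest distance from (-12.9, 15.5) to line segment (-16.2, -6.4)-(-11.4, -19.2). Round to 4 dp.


Project P onto AB: t = 0 (clamped to [0,1])
Closest point on segment: (-16.2, -6.4)
Distance: 22.1472

22.1472


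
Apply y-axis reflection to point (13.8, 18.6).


Reflection over y-axis: (x,y) -> (-x,y)
(13.8, 18.6) -> (-13.8, 18.6)

(-13.8, 18.6)


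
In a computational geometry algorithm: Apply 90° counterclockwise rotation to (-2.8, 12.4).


90° CCW: (x,y) -> (-y, x)
(-2.8,12.4) -> (-12.4, -2.8)

(-12.4, -2.8)


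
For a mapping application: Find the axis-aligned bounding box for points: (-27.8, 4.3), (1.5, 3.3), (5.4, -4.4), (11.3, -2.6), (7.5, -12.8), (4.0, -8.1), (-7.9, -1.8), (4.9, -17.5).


x range: [-27.8, 11.3]
y range: [-17.5, 4.3]
Bounding box: (-27.8,-17.5) to (11.3,4.3)

(-27.8,-17.5) to (11.3,4.3)


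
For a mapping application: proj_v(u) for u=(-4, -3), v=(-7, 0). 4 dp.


u.v = 28, |v| = sqrt(49) = 7
Scalar projection = u.v / |v| = 28 / sqrt(49) = 4

4


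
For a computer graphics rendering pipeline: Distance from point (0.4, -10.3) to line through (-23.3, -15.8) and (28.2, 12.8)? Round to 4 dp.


|cross product| = 394.57
|line direction| = sqrt(3470.21) = 58.9085
Distance = 394.57/sqrt(3470.21) = 6.698

6.698


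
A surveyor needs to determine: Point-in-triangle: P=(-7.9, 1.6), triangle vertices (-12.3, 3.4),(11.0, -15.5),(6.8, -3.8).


Cross products: AB x AP = 41.22, BC x BP = 149.31, CA x CP = 2.7
All same sign? yes

Yes, inside


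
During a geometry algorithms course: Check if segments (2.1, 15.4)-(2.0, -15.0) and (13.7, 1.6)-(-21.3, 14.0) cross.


Cross products: d1=-339.16, d2=726.08, d3=354.02, d4=-711.22
d1*d2 < 0 and d3*d4 < 0? yes

Yes, they intersect


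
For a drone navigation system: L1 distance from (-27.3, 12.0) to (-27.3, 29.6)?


|(-27.3)-(-27.3)| + |12-29.6| = 0 + 17.6 = 17.6

17.6


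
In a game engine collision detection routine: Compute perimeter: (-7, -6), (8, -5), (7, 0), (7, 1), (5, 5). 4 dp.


Sides: (-7, -6)->(8, -5): sqrt(226) = 15.033296, (8, -5)->(7, 0): sqrt(26) = 5.09902, (7, 0)->(7, 1): sqrt(1) = 1, (7, 1)->(5, 5): sqrt(20) = 4.472136, (5, 5)->(-7, -6): sqrt(265) = 16.278821
Sum = 41.883273
Perimeter = 41.8833

41.8833


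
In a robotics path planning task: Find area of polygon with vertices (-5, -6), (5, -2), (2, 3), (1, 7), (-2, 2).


Shoelace sum: ((-5)*(-2) - 5*(-6)) + (5*3 - 2*(-2)) + (2*7 - 1*3) + (1*2 - (-2)*7) + ((-2)*(-6) - (-5)*2)
= 108
Area = |108|/2 = 54

54


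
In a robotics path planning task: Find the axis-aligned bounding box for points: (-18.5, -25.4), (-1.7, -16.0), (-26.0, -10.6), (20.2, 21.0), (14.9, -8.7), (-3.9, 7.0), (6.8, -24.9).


x range: [-26, 20.2]
y range: [-25.4, 21]
Bounding box: (-26,-25.4) to (20.2,21)

(-26,-25.4) to (20.2,21)


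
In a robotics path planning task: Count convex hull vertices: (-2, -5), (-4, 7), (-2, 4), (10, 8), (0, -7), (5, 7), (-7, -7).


Convex hull vertices (CCW): (-7, -7), (0, -7), (10, 8), (-4, 7)
Count = 4

4


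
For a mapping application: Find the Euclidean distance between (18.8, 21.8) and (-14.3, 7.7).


dx=-33.1, dy=-14.1
d^2 = (-33.1)^2 + (-14.1)^2 = 1294.42
d = sqrt(1294.42) = 35.978

35.978


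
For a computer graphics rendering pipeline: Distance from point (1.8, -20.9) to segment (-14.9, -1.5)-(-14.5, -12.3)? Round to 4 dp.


Project P onto AB: t = 1 (clamped to [0,1])
Closest point on segment: (-14.5, -12.3)
Distance: 18.4296

18.4296


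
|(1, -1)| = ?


|u| = sqrt(1^2 + (-1)^2) = sqrt(2) = 1.4142

1.4142


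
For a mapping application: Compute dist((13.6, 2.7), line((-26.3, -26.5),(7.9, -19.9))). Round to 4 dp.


|cross product| = 735.3
|line direction| = sqrt(1213.2) = 34.831
Distance = 735.3/sqrt(1213.2) = 21.1105

21.1105


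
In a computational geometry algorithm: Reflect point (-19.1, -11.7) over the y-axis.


Reflection over y-axis: (x,y) -> (-x,y)
(-19.1, -11.7) -> (19.1, -11.7)

(19.1, -11.7)


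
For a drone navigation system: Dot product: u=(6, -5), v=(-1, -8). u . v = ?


u . v = u_x*v_x + u_y*v_y = 6*(-1) + (-5)*(-8)
= (-6) + 40 = 34

34


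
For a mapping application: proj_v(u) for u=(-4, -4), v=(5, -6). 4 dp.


u.v = 4, |v| = sqrt(61) = 7.8102
Scalar projection = u.v / |v| = 4 / sqrt(61) = 0.5121

0.5121


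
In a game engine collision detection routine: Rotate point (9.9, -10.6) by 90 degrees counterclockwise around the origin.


90° CCW: (x,y) -> (-y, x)
(9.9,-10.6) -> (10.6, 9.9)

(10.6, 9.9)


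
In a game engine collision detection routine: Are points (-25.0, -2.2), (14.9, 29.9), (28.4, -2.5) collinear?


Cross product: (14.9-(-25))*((-2.5)-(-2.2)) - (29.9-(-2.2))*(28.4-(-25))
= -1726.11

No, not collinear


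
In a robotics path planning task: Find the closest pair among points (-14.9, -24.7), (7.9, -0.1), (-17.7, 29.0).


d(P0,P1) = 33.541, d(P0,P2) = 53.7729, d(P1,P2) = 38.7578
Closest: P0 and P1

Closest pair: (-14.9, -24.7) and (7.9, -0.1), distance = 33.541


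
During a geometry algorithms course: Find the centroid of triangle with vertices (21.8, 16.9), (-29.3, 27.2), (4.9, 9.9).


Centroid = ((x_A+x_B+x_C)/3, (y_A+y_B+y_C)/3)
= ((21.8+(-29.3)+4.9)/3, (16.9+27.2+9.9)/3)
= (-0.8667, 18)

(-0.8667, 18)


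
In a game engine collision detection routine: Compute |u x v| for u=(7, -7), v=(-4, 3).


|u x v| = |7*3 - (-7)*(-4)|
= |21 - 28| = 7

7


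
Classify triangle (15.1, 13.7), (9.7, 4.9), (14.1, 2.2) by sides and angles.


Side lengths squared: AB^2=106.6, BC^2=26.65, CA^2=133.25
Sorted: [26.65, 106.6, 133.25]
By sides: Scalene, By angles: Right

Scalene, Right


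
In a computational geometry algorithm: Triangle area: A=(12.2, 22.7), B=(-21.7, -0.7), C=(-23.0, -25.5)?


Area = |x_A(y_B-y_C) + x_B(y_C-y_A) + x_C(y_A-y_B)|/2
= |302.56 + 1045.94 + (-538.2)|/2
= 810.3/2 = 405.15

405.15


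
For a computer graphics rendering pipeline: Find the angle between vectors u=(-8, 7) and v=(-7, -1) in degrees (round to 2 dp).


u.v = 49, |u| = sqrt(113) = 10.6301, |v| = sqrt(50) = 7.0711
cos(theta) = u.v/(|u||v|) = 49/sqrt(5650) = 0.651886
theta = acos(0.651886) = 49.32 degrees

49.32 degrees


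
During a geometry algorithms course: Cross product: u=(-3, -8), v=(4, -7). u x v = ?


u x v = u_x*v_y - u_y*v_x = (-3)*(-7) - (-8)*4
= 21 - (-32) = 53

53


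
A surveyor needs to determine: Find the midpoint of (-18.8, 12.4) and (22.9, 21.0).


M = (((-18.8)+22.9)/2, (12.4+21)/2)
= (2.05, 16.7)

(2.05, 16.7)


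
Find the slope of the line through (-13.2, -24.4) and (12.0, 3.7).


slope = (y2-y1)/(x2-x1) = (3.7-(-24.4))/(12-(-13.2)) = 28.1/25.2 = 1.1151

1.1151


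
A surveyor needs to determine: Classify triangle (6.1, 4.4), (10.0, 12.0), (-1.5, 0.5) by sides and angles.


Side lengths squared: AB^2=72.97, BC^2=264.5, CA^2=72.97
Sorted: [72.97, 72.97, 264.5]
By sides: Isosceles, By angles: Obtuse

Isosceles, Obtuse


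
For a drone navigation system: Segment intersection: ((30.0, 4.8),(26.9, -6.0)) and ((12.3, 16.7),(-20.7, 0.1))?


Cross products: d1=686.52, d2=991.46, d3=-228.05, d4=-532.99
d1*d2 < 0 and d3*d4 < 0? no

No, they don't intersect


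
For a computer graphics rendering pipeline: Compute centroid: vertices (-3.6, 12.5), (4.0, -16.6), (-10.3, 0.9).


Centroid = ((x_A+x_B+x_C)/3, (y_A+y_B+y_C)/3)
= (((-3.6)+4+(-10.3))/3, (12.5+(-16.6)+0.9)/3)
= (-3.3, -1.0667)

(-3.3, -1.0667)
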